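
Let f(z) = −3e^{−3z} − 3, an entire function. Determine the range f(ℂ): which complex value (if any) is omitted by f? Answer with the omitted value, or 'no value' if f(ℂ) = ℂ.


Little Picard bounds the complement of f(ℂ) to at most one point.
e^{−3z} is never zero on ℂ, so -3·e^{−3z} takes every value in ℂ ∖ {0}. Adding -3 shifts the range to ℂ ∖ {-3}. Thus f omits exactly the value -3.

Omitted value: -3.


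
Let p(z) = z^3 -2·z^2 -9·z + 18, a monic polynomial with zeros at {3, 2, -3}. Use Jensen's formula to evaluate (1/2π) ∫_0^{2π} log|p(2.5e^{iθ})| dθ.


Zeros: -3, 2, 3; r = 2.5.
Inside |z| < r: 2. Outside (|z| ≥ r): -3, 3.
p(0) = 18, so log|p(0)| = log(18) = 2.8904.
Apply Jensen: I(r) = log|p(0)| + Σ_k log(r/|z_k|), summed over zeros inside |z| < r.
  log(r/|z_k|) for z_k = 2: log(2.5/2) = 0.2231
  Outside zeros (-3, 3) contribute nothing to the Jensen sum.
Sum over inside zeros: 0.2231.
I(r) = log|p(0)| + (inside sum) = 2.8904 + 0.2231 = 3.1135.
Note: since some zeros are outside |z| ≤ r, the simplified n·log(r) form does NOT apply — only the inside zeros contribute.

I(r) ≈ 3.1135.


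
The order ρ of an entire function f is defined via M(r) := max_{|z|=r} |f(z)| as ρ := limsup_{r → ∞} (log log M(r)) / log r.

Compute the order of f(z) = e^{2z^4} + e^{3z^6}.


Each summand is entire of order 4 and 6 respectively (as in the single-exponential case). The order of a sum is at most the max of the orders, so ρ ≤ 6. For the lower bound: on |z|=r choose arg z so that 3z^6 is real positive; then |e^{3z^6}| = e^{3r^6} while |e^{2z^4}| ≤ e^{2r^4} = o(e^{3r^6}). So |f| ≥ e^{3r^6}(1 − o(1)) and ρ ≥ 6. Hence ρ = max(4, 6) = 6.
Therefore ρ = 6.

Order ρ = 6.


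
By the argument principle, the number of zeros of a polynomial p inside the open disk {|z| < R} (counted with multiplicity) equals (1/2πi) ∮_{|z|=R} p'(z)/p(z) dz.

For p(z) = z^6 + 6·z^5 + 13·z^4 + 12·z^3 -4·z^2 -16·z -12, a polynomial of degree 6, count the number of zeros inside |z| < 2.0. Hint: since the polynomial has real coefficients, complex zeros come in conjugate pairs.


The zeros of p are: 1, (-1 + 1i), (-1 - 1i), (-1 + 1i), (-1 - 1i), -3.
Their magnitudes are: 1, 1.414, 1.414, 1.414, 1.414, 3.
Zeros with |z| < R = 2.0: 1, (-1 + 1i), (-1 - 1i), (-1 + 1i), (-1 - 1i).
Count = 5.
By the argument principle, (1/2πi) ∮_{|z|=R} p'(z)/p(z) dz equals exactly this count.

Number of zeros inside |z| < 2.0: 5.


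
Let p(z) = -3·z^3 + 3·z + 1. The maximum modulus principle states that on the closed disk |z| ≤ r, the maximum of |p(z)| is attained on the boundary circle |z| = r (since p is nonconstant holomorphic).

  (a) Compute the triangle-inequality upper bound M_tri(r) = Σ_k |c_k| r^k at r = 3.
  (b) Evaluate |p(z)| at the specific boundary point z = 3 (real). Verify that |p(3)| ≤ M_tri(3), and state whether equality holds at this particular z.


Coefficients: c_0 = 1, c_1 = 3, c_2 = 0, c_3 = -3. Radius r = 3.
Part (a). Triangle bound: M_tri(r) = Σ_k |c_k| r^k
  = |1|·3^0 + |3|·3^1 + |0|·3^2 + |-3|·3^3
  = 1 + 9 + 0 + 81 = 91.
This bounds M(r) := max_{|z|=r} |p(z)| from above; equality holds iff all terms c_k z^k can be made to align in phase at a single z on |z|=r.
Part (b). At z = 3 (real, on the circle |z| = r):
  p(3) = (1)·3^0 + (3)·3^1 + (0)·3^2 + (-3)·3^3 = -71.
  |p(3)| = 71.
Check: |p(3)| = 71 ≤ 91 = M_tri(3). ✓ Equality does not hold at z = 3 (the coefficients have mixed signs, so the terms do not all align in phase there).

M_tri(3) = 91; |p(3)| = 71; equality at z=3: no.


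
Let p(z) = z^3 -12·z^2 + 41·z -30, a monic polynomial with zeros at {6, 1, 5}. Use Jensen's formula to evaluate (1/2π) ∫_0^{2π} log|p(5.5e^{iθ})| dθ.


Zeros: 1, 5, 6; r = 5.5.
Inside |z| < r: 1, 5. Outside (|z| ≥ r): 6.
p(0) = -30, so log|p(0)| = log(30) = 3.4012.
Apply Jensen: I(r) = log|p(0)| + Σ_k log(r/|z_k|), summed over zeros inside |z| < r.
  log(r/|z_k|) for z_k = 1: log(5.5/1) = 1.7047
  log(r/|z_k|) for z_k = 5: log(5.5/5) = 0.0953
  Outside zeros (6) contribute nothing to the Jensen sum.
Sum over inside zeros: 1.8001.
I(r) = log|p(0)| + (inside sum) = 3.4012 + 1.8001 = 5.2013.
Note: since some zeros are outside |z| ≤ r, the simplified n·log(r) form does NOT apply — only the inside zeros contribute.

I(r) ≈ 5.2013.


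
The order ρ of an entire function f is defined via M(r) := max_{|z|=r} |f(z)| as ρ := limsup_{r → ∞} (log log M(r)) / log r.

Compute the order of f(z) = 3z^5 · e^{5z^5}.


M(r) = max_{|z|=r} |3|·|z|^5·|e^{5z^5}| = 3·r^5 · e^{5r^5} (the factors attain their maxima compatibly on |z|=r). Then log M(r) = log 3 + 5·log r + 5r^5, dominated by the last term, so log log M(r) ~ 5·log r. The polynomial factor 3z^5 contributes only a log r term and does not affect the order. ρ = 5.
Therefore ρ = 5.

Order ρ = 5.


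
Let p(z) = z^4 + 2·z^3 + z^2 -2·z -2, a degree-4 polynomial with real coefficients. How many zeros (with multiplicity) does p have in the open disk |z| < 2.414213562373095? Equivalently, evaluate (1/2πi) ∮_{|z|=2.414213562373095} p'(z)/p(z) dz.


The zeros of p are: -1, 1, (-1 + 1i), (-1 - 1i).
Their magnitudes are: 1, 1, 1.414, 1.414.
Zeros with |z| < R = 2.414213562373095: -1, 1, (-1 + 1i), (-1 - 1i).
Count = 4.
By the argument principle, (1/2πi) ∮_{|z|=R} p'(z)/p(z) dz equals exactly this count.

Number of zeros inside |z| < 2.414213562373095: 4.


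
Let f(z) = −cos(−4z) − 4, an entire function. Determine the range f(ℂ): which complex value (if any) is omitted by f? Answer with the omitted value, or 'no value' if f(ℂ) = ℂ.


Little Picard bounds the complement of f(ℂ) to at most one point.
cos is entire and surjective onto ℂ: for every w ∈ ℂ, cos(ζ) = w has a solution ζ ∈ ℂ (e.g., via the complex inverse arccos). With ζ = −4z this gives z = ζ/(-4). Then -1·cos(−4z) takes every value in -1·ℂ = ℂ, and adding -4 is a bijection of ℂ. So f is surjective and omits no value. (Note: only on the real line is cos bounded by [−1, 1].)

Omitted value: no value.


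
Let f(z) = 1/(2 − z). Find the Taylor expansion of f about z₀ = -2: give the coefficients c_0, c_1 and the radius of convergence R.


Let w = z − z₀, so z = z₀ + w.
Then 2 − z = 2 − (z₀ + w) = (2 − z₀) − w = 4 − w.
f(z) = 1/(4 − w) = (1/(4)) · 1/(1 − w/(4)) = Σ_{n≥0} w^n / (4)^(n+1).
So c_n = 1/(4)^(n+1):
  c_0 = 1/(4)^1 = 1/4.
  c_1 = 1/(4)^2 = 1/16.
The series is valid for |w/d| < 1, i.e. |z − z₀| < |d|.
Radius of convergence: R = |2 − z₀| = |4| = 4 (distance from z₀ to the singularity z = 2).

c_0 = 1/4, c_1 = 1/16; R = 4.


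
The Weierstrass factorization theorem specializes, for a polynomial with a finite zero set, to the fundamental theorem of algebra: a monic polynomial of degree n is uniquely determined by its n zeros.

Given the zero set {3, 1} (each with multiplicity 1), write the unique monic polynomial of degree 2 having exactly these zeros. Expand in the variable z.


The polynomial is p(z) = ∏_{α ∈ S} (z − α), where S = {3, 1}.
Expanding the product yields: p(z) = z^2 -4·z + 3.
The resulting polynomial has degree 2 and real coefficients as required.

p(z) = z^2 -4·z + 3.


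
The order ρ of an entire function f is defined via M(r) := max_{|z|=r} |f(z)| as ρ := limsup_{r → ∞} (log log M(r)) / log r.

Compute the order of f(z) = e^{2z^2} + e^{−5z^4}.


Each summand is entire of order 2 and 4 respectively (as in the single-exponential case). The order of a sum is at most the max of the orders, so ρ ≤ 4. For the lower bound: on |z|=r choose arg z so that -5z^4 is real positive; then |e^{-5z^4}| = e^{5r^4} while |e^{2z^2}| ≤ e^{2r^2} = o(e^{5r^4}). So |f| ≥ e^{5r^4}(1 − o(1)) and ρ ≥ 4. Hence ρ = max(2, 4) = 4.
Therefore ρ = 4.

Order ρ = 4.


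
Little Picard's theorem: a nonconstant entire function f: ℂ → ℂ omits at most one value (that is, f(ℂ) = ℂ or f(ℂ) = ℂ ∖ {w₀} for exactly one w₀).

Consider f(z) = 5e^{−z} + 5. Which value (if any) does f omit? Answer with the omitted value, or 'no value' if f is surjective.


Little Picard bounds the complement of f(ℂ) to at most one point.
e^{−z} is never zero on ℂ, so 5·e^{−z} takes every value in ℂ ∖ {0}. Adding 5 shifts the range to ℂ ∖ {5}. Thus f omits exactly the value 5.

Omitted value: 5.


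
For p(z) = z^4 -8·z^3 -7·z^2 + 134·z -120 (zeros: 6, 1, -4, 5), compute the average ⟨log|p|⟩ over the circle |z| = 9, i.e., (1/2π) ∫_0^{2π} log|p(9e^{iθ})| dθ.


Zeros: -4, 1, 5, 6; r = 9.
Inside |z| < r: -4, 1, 5, 6. Outside (|z| ≥ r): ∅.
p(0) = -120, so log|p(0)| = log(120) = 4.7875.
Apply Jensen: I(r) = log|p(0)| + Σ_k log(r/|z_k|), summed over zeros inside |z| < r.
  log(r/|z_k|) for z_k = 6: log(9/6) = 0.4055
  log(r/|z_k|) for z_k = 1: log(9/1) = 2.1972
  log(r/|z_k|) for z_k = -4: log(9/4) = 0.8109
  log(r/|z_k|) for z_k = 5: log(9/5) = 0.5878
Sum over inside zeros: 4.0014.
I(r) = log|p(0)| + (inside sum) = 4.7875 + 4.0014 = 8.7889.
Closed form (all zeros inside, monic): I(r) = n·log(r) = 4·log(9) = 8.7889. ✓

I(r) ≈ 8.7889.


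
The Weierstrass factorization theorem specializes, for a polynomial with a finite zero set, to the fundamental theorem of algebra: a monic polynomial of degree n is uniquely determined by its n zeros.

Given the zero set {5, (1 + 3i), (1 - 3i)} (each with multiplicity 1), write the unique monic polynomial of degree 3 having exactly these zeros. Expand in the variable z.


The polynomial is p(z) = ∏_{α ∈ S} (z − α), where S = {5, (1 + 3i), (1 - 3i)}.
Expanding the product yields: p(z) = z^3 -7·z^2 + 20·z -50.
Note conjugate pairs combine to real quadratics: (z − (1+3i))(z − (1−3i)) = z² − 2z + 10.
The resulting polynomial has degree 3 and real coefficients as required.

p(z) = z^3 -7·z^2 + 20·z -50.


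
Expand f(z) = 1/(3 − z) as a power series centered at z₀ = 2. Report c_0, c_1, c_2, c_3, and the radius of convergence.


Let w = z − z₀, so z = z₀ + w.
Then 3 − z = 3 − (z₀ + w) = (3 − z₀) − w = 1 − w.
f(z) = 1/(1 − w) = (1/(1)) · 1/(1 − w/(1)) = Σ_{n≥0} w^n / (1)^(n+1).
So c_n = 1/(1)^(n+1):
  c_0 = 1/(1)^1 = 1.
  c_1 = 1/(1)^2 = 1.
  c_2 = 1/(1)^3 = 1.
  c_3 = 1/(1)^4 = 1.
The series is valid for |w/d| < 1, i.e. |z − z₀| < |d|.
Radius of convergence: R = |3 − z₀| = |1| = 1 (distance from z₀ to the singularity z = 3).

c_0 = 1, c_1 = 1, c_2 = 1, c_3 = 1; R = 1.


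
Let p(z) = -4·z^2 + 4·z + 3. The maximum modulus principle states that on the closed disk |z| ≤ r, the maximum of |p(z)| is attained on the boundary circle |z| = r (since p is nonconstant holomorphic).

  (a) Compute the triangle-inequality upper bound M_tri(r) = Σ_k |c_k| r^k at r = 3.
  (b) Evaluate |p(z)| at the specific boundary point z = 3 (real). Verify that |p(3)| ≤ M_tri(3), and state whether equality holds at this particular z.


Coefficients: c_0 = 3, c_1 = 4, c_2 = -4. Radius r = 3.
Part (a). Triangle bound: M_tri(r) = Σ_k |c_k| r^k
  = |3|·3^0 + |4|·3^1 + |-4|·3^2
  = 3 + 12 + 36 = 51.
This bounds M(r) := max_{|z|=r} |p(z)| from above; equality holds iff all terms c_k z^k can be made to align in phase at a single z on |z|=r.
Part (b). At z = 3 (real, on the circle |z| = r):
  p(3) = (3)·3^0 + (4)·3^1 + (-4)·3^2 = -21.
  |p(3)| = 21.
Check: |p(3)| = 21 ≤ 51 = M_tri(3). ✓ Equality does not hold at z = 3 (the coefficients have mixed signs, so the terms do not all align in phase there).

M_tri(3) = 51; |p(3)| = 21; equality at z=3: no.


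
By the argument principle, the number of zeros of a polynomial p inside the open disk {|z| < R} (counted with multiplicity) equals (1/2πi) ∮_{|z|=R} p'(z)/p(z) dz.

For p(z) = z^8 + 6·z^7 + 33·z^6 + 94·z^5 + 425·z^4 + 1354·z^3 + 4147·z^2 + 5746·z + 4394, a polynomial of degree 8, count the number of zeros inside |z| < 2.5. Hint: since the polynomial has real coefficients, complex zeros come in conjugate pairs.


The zeros of p are: (-2 + 3i), (-2 - 3i), (-1 + 1i), (-1 - 1i), (2 + 3i), (2 - 3i), (-2 + 3i), (-2 - 3i).
Their magnitudes are: 3.606, 3.606, 1.414, 1.414, 3.606, 3.606, 3.606, 3.606.
Zeros with |z| < R = 2.5: (-1 + 1i), (-1 - 1i).
Count = 2.
By the argument principle, (1/2πi) ∮_{|z|=R} p'(z)/p(z) dz equals exactly this count.

Number of zeros inside |z| < 2.5: 2.


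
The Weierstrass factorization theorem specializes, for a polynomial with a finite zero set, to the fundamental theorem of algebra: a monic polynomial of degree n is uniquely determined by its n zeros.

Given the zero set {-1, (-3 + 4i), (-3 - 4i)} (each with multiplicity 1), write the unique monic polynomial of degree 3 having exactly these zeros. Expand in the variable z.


The polynomial is p(z) = ∏_{α ∈ S} (z − α), where S = {-1, (-3 + 4i), (-3 - 4i)}.
Expanding the product yields: p(z) = z^3 + 7·z^2 + 31·z + 25.
Note conjugate pairs combine to real quadratics: (z − (-3+4i))(z − (-3−4i)) = z² + 6z + 25.
The resulting polynomial has degree 3 and real coefficients as required.

p(z) = z^3 + 7·z^2 + 31·z + 25.


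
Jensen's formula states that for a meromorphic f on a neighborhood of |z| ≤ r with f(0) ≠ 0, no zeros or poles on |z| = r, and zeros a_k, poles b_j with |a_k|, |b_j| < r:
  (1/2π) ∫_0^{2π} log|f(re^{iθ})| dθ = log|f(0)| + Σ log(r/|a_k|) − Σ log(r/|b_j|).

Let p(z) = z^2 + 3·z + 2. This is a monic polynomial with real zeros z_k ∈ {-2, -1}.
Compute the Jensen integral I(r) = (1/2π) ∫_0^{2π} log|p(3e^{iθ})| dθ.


Zeros: -2, -1; r = 3.
Inside |z| < r: -2, -1. Outside (|z| ≥ r): ∅.
p(0) = 2, so log|p(0)| = log(2) = 0.6931.
Apply Jensen: I(r) = log|p(0)| + Σ_k log(r/|z_k|), summed over zeros inside |z| < r.
  log(r/|z_k|) for z_k = -2: log(3/2) = 0.4055
  log(r/|z_k|) for z_k = -1: log(3/1) = 1.0986
Sum over inside zeros: 1.5041.
I(r) = log|p(0)| + (inside sum) = 0.6931 + 1.5041 = 2.1972.
Closed form (all zeros inside, monic): I(r) = n·log(r) = 2·log(3) = 2.1972. ✓

I(r) ≈ 2.1972.


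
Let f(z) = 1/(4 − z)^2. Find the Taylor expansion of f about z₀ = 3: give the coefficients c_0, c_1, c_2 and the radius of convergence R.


Let w = z − z₀, so z = z₀ + w.
Then 4 − z = 4 − (z₀ + w) = (4 − z₀) − w = 1 − w.
f(z) = 1/(1 − w)^2 = (1/(1)^2) · (1 − w/(1))^{−2}.
By the binomial series (1−u)^{−2} = Σ_{n≥0} C(n+1, 1) u^n for |u|<1, with u = w/(1):
  c_n = C(n+1, 1) / (1)^(n+2).
  c_0 = 1/(1)^2 = 1.
  c_1 = 2/(1)^3 = 2.
  c_2 = 3/(1)^4 = 3.
The series is valid for |w/d| < 1, i.e. |z − z₀| < |d|.
Radius of convergence: R = |4 − z₀| = |1| = 1 (distance from z₀ to the singularity z = 4).

c_0 = 1, c_1 = 2, c_2 = 3; R = 1.


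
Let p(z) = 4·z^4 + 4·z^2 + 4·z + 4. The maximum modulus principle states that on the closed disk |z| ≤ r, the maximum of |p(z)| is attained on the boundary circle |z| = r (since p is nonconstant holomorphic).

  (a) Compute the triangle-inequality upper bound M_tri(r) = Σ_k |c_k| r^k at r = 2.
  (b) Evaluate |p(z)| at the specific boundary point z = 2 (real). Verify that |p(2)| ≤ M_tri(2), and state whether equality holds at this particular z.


Coefficients: c_0 = 4, c_1 = 4, c_2 = 4, c_3 = 0, c_4 = 4. Radius r = 2.
Part (a). Triangle bound: M_tri(r) = Σ_k |c_k| r^k
  = |4|·2^0 + |4|·2^1 + |4|·2^2 + |0|·2^3 + |4|·2^4
  = 4 + 8 + 16 + 0 + 64 = 92.
This bounds M(r) := max_{|z|=r} |p(z)| from above; equality holds iff all terms c_k z^k can be made to align in phase at a single z on |z|=r.
Part (b). At z = 2 (real, on the circle |z| = r):
  p(2) = (4)·2^0 + (4)·2^1 + (4)·2^2 + (0)·2^3 + (4)·2^4 = 92.
  |p(2)| = 92.
Since all nonzero coefficients share the same sign, |p(2)| = 92 = M_tri(2); the triangle bound is attained at z = 2, so in fact M(r) = 92.

M_tri(2) = 92; |p(2)| = 92; equality at z=2: yes.


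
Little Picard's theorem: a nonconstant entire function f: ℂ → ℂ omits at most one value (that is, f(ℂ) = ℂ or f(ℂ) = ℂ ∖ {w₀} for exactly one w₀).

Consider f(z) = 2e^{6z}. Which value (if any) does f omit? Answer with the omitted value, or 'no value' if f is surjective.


Little Picard bounds the complement of f(ℂ) to at most one point.
e^{6z} is never zero on ℂ, so 2·e^{6z} takes every value in ℂ ∖ {0}. Adding 0 shifts the range to ℂ ∖ {0}. Thus f omits exactly the value 0.

Omitted value: 0.


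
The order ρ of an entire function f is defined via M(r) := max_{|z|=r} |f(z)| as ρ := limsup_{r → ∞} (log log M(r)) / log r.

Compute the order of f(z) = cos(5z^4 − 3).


Write cos(w) = (e^{iw} ± e^{−iw})/(2 or 2i), so |cos(w)| ≤ e^{|w|}. With w = 5z^4 − 3, |w| ≤ 5r^4 + 3 on |z|=r, giving M(r) ≤ e^{5r^4 + 3} and ρ ≤ 4. For the lower bound, choose z on |z|=r with 5z^4 purely imaginary of modulus 5r^4; then |cos(5z^4 − 3)| grows like e^{5r^4}/2, so ρ ≥ 4. Hence ρ = 4.
Therefore ρ = 4.

Order ρ = 4.


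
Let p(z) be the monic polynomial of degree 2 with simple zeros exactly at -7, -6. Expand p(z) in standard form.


The polynomial is p(z) = ∏_{α ∈ S} (z − α), where S = {-7, -6}.
Expanding the product yields: p(z) = z^2 + 13·z + 42.
The resulting polynomial has degree 2 and real coefficients as required.

p(z) = z^2 + 13·z + 42.


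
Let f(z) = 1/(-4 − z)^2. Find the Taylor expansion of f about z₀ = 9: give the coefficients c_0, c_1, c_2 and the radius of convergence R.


Let w = z − z₀, so z = z₀ + w.
Then -4 − z = -4 − (z₀ + w) = (-4 − z₀) − w = -13 − w.
f(z) = 1/(-13 − w)^2 = (1/(-13)^2) · (1 − w/(-13))^{−2}.
By the binomial series (1−u)^{−2} = Σ_{n≥0} C(n+1, 1) u^n for |u|<1, with u = w/(-13):
  c_n = C(n+1, 1) / (-13)^(n+2).
  c_0 = 1/(-13)^2 = 1/169.
  c_1 = 2/(-13)^3 = -2/2197.
  c_2 = 3/(-13)^4 = 3/28561.
The series is valid for |w/d| < 1, i.e. |z − z₀| < |d|.
Radius of convergence: R = |-4 − z₀| = |-13| = 13 (distance from z₀ to the singularity z = -4).

c_0 = 1/169, c_1 = -2/2197, c_2 = 3/28561; R = 13.


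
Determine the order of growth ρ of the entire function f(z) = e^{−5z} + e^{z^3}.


Each summand is entire of order 1 and 3 respectively (as in the single-exponential case). The order of a sum is at most the max of the orders, so ρ ≤ 3. For the lower bound: on |z|=r choose arg z so that 1z^3 is real positive; then |e^{1z^3}| = e^{1r^3} while |e^{-5z}| ≤ e^{5r^1} = o(e^{1r^3}). So |f| ≥ e^{1r^3}(1 − o(1)) and ρ ≥ 3. Hence ρ = max(1, 3) = 3.
Therefore ρ = 3.

Order ρ = 3.


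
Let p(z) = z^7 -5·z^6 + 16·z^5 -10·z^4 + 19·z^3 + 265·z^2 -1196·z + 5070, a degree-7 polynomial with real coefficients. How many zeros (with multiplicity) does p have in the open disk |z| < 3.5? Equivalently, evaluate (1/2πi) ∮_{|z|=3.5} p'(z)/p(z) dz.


The zeros of p are: (-1 + 3i), (-1 - 3i), (3 + 2i), (3 - 2i), (2 + 3i), (2 - 3i), -3.
Their magnitudes are: 3.162, 3.162, 3.606, 3.606, 3.606, 3.606, 3.
Zeros with |z| < R = 3.5: (-1 + 3i), (-1 - 3i), -3.
Count = 3.
By the argument principle, (1/2πi) ∮_{|z|=R} p'(z)/p(z) dz equals exactly this count.

Number of zeros inside |z| < 3.5: 3.


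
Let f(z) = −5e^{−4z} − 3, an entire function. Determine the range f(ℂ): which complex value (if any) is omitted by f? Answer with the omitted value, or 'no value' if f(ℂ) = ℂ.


Little Picard bounds the complement of f(ℂ) to at most one point.
e^{−4z} is never zero on ℂ, so -5·e^{−4z} takes every value in ℂ ∖ {0}. Adding -3 shifts the range to ℂ ∖ {-3}. Thus f omits exactly the value -3.

Omitted value: -3.


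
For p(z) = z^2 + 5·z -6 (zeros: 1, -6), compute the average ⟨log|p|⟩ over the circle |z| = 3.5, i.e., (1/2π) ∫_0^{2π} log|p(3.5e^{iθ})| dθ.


Zeros: -6, 1; r = 3.5.
Inside |z| < r: 1. Outside (|z| ≥ r): -6.
p(0) = -6, so log|p(0)| = log(6) = 1.7918.
Apply Jensen: I(r) = log|p(0)| + Σ_k log(r/|z_k|), summed over zeros inside |z| < r.
  log(r/|z_k|) for z_k = 1: log(3.5/1) = 1.2528
  Outside zeros (-6) contribute nothing to the Jensen sum.
Sum over inside zeros: 1.2528.
I(r) = log|p(0)| + (inside sum) = 1.7918 + 1.2528 = 3.0445.
Note: since some zeros are outside |z| ≤ r, the simplified n·log(r) form does NOT apply — only the inside zeros contribute.

I(r) ≈ 3.0445.


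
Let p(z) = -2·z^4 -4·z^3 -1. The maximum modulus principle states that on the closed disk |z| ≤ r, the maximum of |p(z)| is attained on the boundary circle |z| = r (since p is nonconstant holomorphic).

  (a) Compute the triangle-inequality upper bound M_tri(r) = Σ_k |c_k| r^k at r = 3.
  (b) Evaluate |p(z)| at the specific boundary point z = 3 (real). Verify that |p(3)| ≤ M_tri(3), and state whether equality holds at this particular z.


Coefficients: c_0 = -1, c_1 = 0, c_2 = 0, c_3 = -4, c_4 = -2. Radius r = 3.
Part (a). Triangle bound: M_tri(r) = Σ_k |c_k| r^k
  = |-1|·3^0 + |0|·3^1 + |0|·3^2 + |-4|·3^3 + |-2|·3^4
  = 1 + 0 + 0 + 108 + 162 = 271.
This bounds M(r) := max_{|z|=r} |p(z)| from above; equality holds iff all terms c_k z^k can be made to align in phase at a single z on |z|=r.
Part (b). At z = 3 (real, on the circle |z| = r):
  p(3) = (-1)·3^0 + (0)·3^1 + (0)·3^2 + (-4)·3^3 + (-2)·3^4 = -271.
  |p(3)| = 271.
Since all nonzero coefficients share the same sign, |p(3)| = 271 = M_tri(3); the triangle bound is attained at z = 3, so in fact M(r) = 271.

M_tri(3) = 271; |p(3)| = 271; equality at z=3: yes.


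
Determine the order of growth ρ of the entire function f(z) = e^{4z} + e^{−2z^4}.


Each summand is entire of order 1 and 4 respectively (as in the single-exponential case). The order of a sum is at most the max of the orders, so ρ ≤ 4. For the lower bound: on |z|=r choose arg z so that -2z^4 is real positive; then |e^{-2z^4}| = e^{2r^4} while |e^{4z}| ≤ e^{4r^1} = o(e^{2r^4}). So |f| ≥ e^{2r^4}(1 − o(1)) and ρ ≥ 4. Hence ρ = max(1, 4) = 4.
Therefore ρ = 4.

Order ρ = 4.


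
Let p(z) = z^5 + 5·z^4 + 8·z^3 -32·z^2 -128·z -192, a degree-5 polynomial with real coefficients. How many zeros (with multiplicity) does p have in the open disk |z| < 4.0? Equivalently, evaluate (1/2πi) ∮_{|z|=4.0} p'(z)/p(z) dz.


The zeros of p are: 3, (-2 + 2i), (-2 - 2i), (-2 + 2i), (-2 - 2i).
Their magnitudes are: 3, 2.828, 2.828, 2.828, 2.828.
Zeros with |z| < R = 4.0: 3, (-2 + 2i), (-2 - 2i), (-2 + 2i), (-2 - 2i).
Count = 5.
By the argument principle, (1/2πi) ∮_{|z|=R} p'(z)/p(z) dz equals exactly this count.

Number of zeros inside |z| < 4.0: 5.


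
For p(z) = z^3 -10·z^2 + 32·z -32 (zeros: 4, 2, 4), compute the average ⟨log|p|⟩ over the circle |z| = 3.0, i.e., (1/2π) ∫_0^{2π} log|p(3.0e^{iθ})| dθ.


Zeros: 2, 4, 4; r = 3.0.
Inside |z| < r: 2. Outside (|z| ≥ r): 4, 4.
p(0) = -32, so log|p(0)| = log(32) = 3.4657.
Apply Jensen: I(r) = log|p(0)| + Σ_k log(r/|z_k|), summed over zeros inside |z| < r.
  log(r/|z_k|) for z_k = 2: log(3.0/2) = 0.4055
  Outside zeros (4, 4) contribute nothing to the Jensen sum.
Sum over inside zeros: 0.4055.
I(r) = log|p(0)| + (inside sum) = 3.4657 + 0.4055 = 3.8712.
Note: since some zeros are outside |z| ≤ r, the simplified n·log(r) form does NOT apply — only the inside zeros contribute.

I(r) ≈ 3.8712.


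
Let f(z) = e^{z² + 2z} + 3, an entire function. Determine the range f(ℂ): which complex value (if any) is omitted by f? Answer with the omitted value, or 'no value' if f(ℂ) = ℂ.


Little Picard bounds the complement of f(ℂ) to at most one point.
The exponent g(z) = z² + 2z is a nonconstant polynomial, hence surjective onto ℂ. So e^{g(z)} takes every value in {e^w : w ∈ ℂ} = ℂ ∖ {0}. Adding 3 shifts the range to ℂ ∖ {3}. f omits exactly 3.

Omitted value: 3.


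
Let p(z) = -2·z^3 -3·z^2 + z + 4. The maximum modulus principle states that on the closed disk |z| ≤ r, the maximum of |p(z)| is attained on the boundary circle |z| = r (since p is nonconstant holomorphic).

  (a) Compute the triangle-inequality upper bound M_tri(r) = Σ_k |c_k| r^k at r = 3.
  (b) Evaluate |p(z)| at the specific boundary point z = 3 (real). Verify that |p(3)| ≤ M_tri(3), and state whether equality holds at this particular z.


Coefficients: c_0 = 4, c_1 = 1, c_2 = -3, c_3 = -2. Radius r = 3.
Part (a). Triangle bound: M_tri(r) = Σ_k |c_k| r^k
  = |4|·3^0 + |1|·3^1 + |-3|·3^2 + |-2|·3^3
  = 4 + 3 + 27 + 54 = 88.
This bounds M(r) := max_{|z|=r} |p(z)| from above; equality holds iff all terms c_k z^k can be made to align in phase at a single z on |z|=r.
Part (b). At z = 3 (real, on the circle |z| = r):
  p(3) = (4)·3^0 + (1)·3^1 + (-3)·3^2 + (-2)·3^3 = -74.
  |p(3)| = 74.
Check: |p(3)| = 74 ≤ 88 = M_tri(3). ✓ Equality does not hold at z = 3 (the coefficients have mixed signs, so the terms do not all align in phase there).

M_tri(3) = 88; |p(3)| = 74; equality at z=3: no.


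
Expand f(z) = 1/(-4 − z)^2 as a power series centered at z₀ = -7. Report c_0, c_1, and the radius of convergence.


Let w = z − z₀, so z = z₀ + w.
Then -4 − z = -4 − (z₀ + w) = (-4 − z₀) − w = 3 − w.
f(z) = 1/(3 − w)^2 = (1/(3)^2) · (1 − w/(3))^{−2}.
By the binomial series (1−u)^{−2} = Σ_{n≥0} C(n+1, 1) u^n for |u|<1, with u = w/(3):
  c_n = C(n+1, 1) / (3)^(n+2).
  c_0 = 1/(3)^2 = 1/9.
  c_1 = 2/(3)^3 = 2/27.
The series is valid for |w/d| < 1, i.e. |z − z₀| < |d|.
Radius of convergence: R = |-4 − z₀| = |3| = 3 (distance from z₀ to the singularity z = -4).

c_0 = 1/9, c_1 = 2/27; R = 3.


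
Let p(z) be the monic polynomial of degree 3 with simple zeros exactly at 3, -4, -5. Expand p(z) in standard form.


The polynomial is p(z) = ∏_{α ∈ S} (z − α), where S = {3, -4, -5}.
Expanding the product yields: p(z) = z^3 + 6·z^2 -7·z -60.
The resulting polynomial has degree 3 and real coefficients as required.

p(z) = z^3 + 6·z^2 -7·z -60.


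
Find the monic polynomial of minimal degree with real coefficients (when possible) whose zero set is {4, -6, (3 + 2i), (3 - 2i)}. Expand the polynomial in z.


The polynomial is p(z) = ∏_{α ∈ S} (z − α), where S = {4, -6, (3 + 2i), (3 - 2i)}.
Expanding the product yields: p(z) = z^4 -4·z^3 -23·z^2 + 170·z -312.
Note conjugate pairs combine to real quadratics: (z − (3+2i))(z − (3−2i)) = z² − 6z + 13.
The resulting polynomial has degree 4 and real coefficients as required.

p(z) = z^4 -4·z^3 -23·z^2 + 170·z -312.


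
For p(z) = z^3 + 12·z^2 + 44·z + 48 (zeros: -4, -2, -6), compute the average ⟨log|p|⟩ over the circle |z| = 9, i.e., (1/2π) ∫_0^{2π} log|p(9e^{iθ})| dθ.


Zeros: -6, -4, -2; r = 9.
Inside |z| < r: -6, -4, -2. Outside (|z| ≥ r): ∅.
p(0) = 48, so log|p(0)| = log(48) = 3.8712.
Apply Jensen: I(r) = log|p(0)| + Σ_k log(r/|z_k|), summed over zeros inside |z| < r.
  log(r/|z_k|) for z_k = -4: log(9/4) = 0.8109
  log(r/|z_k|) for z_k = -2: log(9/2) = 1.5041
  log(r/|z_k|) for z_k = -6: log(9/6) = 0.4055
Sum over inside zeros: 2.7205.
I(r) = log|p(0)| + (inside sum) = 3.8712 + 2.7205 = 6.5917.
Closed form (all zeros inside, monic): I(r) = n·log(r) = 3·log(9) = 6.5917. ✓

I(r) ≈ 6.5917.


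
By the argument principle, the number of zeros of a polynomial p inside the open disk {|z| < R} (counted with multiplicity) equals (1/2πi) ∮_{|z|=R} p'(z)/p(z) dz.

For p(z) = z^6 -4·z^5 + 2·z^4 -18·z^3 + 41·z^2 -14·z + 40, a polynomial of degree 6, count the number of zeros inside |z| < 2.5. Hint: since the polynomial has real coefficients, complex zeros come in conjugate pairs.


The zeros of p are: 4, 2, (0 + 1i), (0 - 1i), (-1 + 2i), (-1 - 2i).
Their magnitudes are: 4, 2, 1, 1, 2.236, 2.236.
Zeros with |z| < R = 2.5: 2, (0 + 1i), (0 - 1i), (-1 + 2i), (-1 - 2i).
Count = 5.
By the argument principle, (1/2πi) ∮_{|z|=R} p'(z)/p(z) dz equals exactly this count.

Number of zeros inside |z| < 2.5: 5.


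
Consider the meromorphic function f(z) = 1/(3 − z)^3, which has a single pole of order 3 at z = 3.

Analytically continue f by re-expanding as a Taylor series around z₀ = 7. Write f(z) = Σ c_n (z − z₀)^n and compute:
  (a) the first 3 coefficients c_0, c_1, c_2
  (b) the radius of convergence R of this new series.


Let w = z − z₀, so z = z₀ + w.
Then 3 − z = 3 − (z₀ + w) = (3 − z₀) − w = -4 − w.
f(z) = 1/(-4 − w)^3 = (1/(-4)^3) · (1 − w/(-4))^{−3}.
By the binomial series (1−u)^{−3} = Σ_{n≥0} C(n+2, 2) u^n for |u|<1, with u = w/(-4):
  c_n = C(n+2, 2) / (-4)^(n+3).
  c_0 = 1/(-4)^3 = -1/64.
  c_1 = 3/(-4)^4 = 3/256.
  c_2 = 6/(-4)^5 = -3/512.
The series is valid for |w/d| < 1, i.e. |z − z₀| < |d|.
Radius of convergence: R = |3 − z₀| = |-4| = 4 (distance from z₀ to the singularity z = 3).

c_0 = -1/64, c_1 = 3/256, c_2 = -3/512; R = 4.


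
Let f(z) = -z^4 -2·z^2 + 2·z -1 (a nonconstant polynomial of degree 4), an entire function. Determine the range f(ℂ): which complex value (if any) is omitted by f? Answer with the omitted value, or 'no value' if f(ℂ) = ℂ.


Little Picard bounds the complement of f(ℂ) to at most one point.
For every w ∈ ℂ, the equation p(z) − w = 0 is a nonconstant polynomial in z and hence has at least one root by the fundamental theorem of algebra. So p is surjective onto ℂ, omitting no value.

Omitted value: no value.


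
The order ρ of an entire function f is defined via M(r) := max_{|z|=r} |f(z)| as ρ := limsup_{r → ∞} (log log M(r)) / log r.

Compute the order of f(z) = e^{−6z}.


|e^{−6z}| = e^{Re(-6·z) + 0} ≤ e^{6|z|^1 + 0} = e^{6r^1 + 0} on |z| = r, so ρ ≤ 1. Choosing z on |z|=r so that -6·z is real positive (always possible by picking arg z appropriately) gives |f(z)| = e^{6r^1 + 0}, matching the bound. The additive constant 0 does not affect log log M(r) ~ 1·log r. Hence ρ = 1.
Therefore ρ = 1.

Order ρ = 1.


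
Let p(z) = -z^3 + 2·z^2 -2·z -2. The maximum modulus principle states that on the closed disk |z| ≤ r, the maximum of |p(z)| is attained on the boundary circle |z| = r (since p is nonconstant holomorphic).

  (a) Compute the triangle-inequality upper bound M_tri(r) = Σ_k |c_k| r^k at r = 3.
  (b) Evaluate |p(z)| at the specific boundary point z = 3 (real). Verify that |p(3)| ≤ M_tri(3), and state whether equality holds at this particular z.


Coefficients: c_0 = -2, c_1 = -2, c_2 = 2, c_3 = -1. Radius r = 3.
Part (a). Triangle bound: M_tri(r) = Σ_k |c_k| r^k
  = |-2|·3^0 + |-2|·3^1 + |2|·3^2 + |-1|·3^3
  = 2 + 6 + 18 + 27 = 53.
This bounds M(r) := max_{|z|=r} |p(z)| from above; equality holds iff all terms c_k z^k can be made to align in phase at a single z on |z|=r.
Part (b). At z = 3 (real, on the circle |z| = r):
  p(3) = (-2)·3^0 + (-2)·3^1 + (2)·3^2 + (-1)·3^3 = -17.
  |p(3)| = 17.
Check: |p(3)| = 17 ≤ 53 = M_tri(3). ✓ Equality does not hold at z = 3 (the coefficients have mixed signs, so the terms do not all align in phase there).

M_tri(3) = 53; |p(3)| = 17; equality at z=3: no.


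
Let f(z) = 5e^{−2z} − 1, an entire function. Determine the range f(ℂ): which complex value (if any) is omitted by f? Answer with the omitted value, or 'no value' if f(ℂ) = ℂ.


Little Picard bounds the complement of f(ℂ) to at most one point.
e^{−2z} is never zero on ℂ, so 5·e^{−2z} takes every value in ℂ ∖ {0}. Adding -1 shifts the range to ℂ ∖ {-1}. Thus f omits exactly the value -1.

Omitted value: -1.


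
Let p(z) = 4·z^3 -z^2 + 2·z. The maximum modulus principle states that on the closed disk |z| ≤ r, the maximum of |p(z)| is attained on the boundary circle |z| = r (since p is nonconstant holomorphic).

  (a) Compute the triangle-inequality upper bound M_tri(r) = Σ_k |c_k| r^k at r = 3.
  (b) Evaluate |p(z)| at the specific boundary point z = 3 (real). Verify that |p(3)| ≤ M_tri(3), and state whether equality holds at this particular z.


Coefficients: c_0 = 0, c_1 = 2, c_2 = -1, c_3 = 4. Radius r = 3.
Part (a). Triangle bound: M_tri(r) = Σ_k |c_k| r^k
  = |0|·3^0 + |2|·3^1 + |-1|·3^2 + |4|·3^3
  = 0 + 6 + 9 + 108 = 123.
This bounds M(r) := max_{|z|=r} |p(z)| from above; equality holds iff all terms c_k z^k can be made to align in phase at a single z on |z|=r.
Part (b). At z = 3 (real, on the circle |z| = r):
  p(3) = (0)·3^0 + (2)·3^1 + (-1)·3^2 + (4)·3^3 = 105.
  |p(3)| = 105.
Check: |p(3)| = 105 ≤ 123 = M_tri(3). ✓ Equality does not hold at z = 3 (the coefficients have mixed signs, so the terms do not all align in phase there).

M_tri(3) = 123; |p(3)| = 105; equality at z=3: no.


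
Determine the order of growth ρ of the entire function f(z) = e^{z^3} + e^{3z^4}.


Each summand is entire of order 3 and 4 respectively (as in the single-exponential case). The order of a sum is at most the max of the orders, so ρ ≤ 4. For the lower bound: on |z|=r choose arg z so that 3z^4 is real positive; then |e^{3z^4}| = e^{3r^4} while |e^{1z^3}| ≤ e^{1r^3} = o(e^{3r^4}). So |f| ≥ e^{3r^4}(1 − o(1)) and ρ ≥ 4. Hence ρ = max(3, 4) = 4.
Therefore ρ = 4.

Order ρ = 4.


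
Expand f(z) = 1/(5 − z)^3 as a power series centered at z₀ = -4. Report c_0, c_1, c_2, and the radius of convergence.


Let w = z − z₀, so z = z₀ + w.
Then 5 − z = 5 − (z₀ + w) = (5 − z₀) − w = 9 − w.
f(z) = 1/(9 − w)^3 = (1/(9)^3) · (1 − w/(9))^{−3}.
By the binomial series (1−u)^{−3} = Σ_{n≥0} C(n+2, 2) u^n for |u|<1, with u = w/(9):
  c_n = C(n+2, 2) / (9)^(n+3).
  c_0 = 1/(9)^3 = 1/729.
  c_1 = 3/(9)^4 = 1/2187.
  c_2 = 6/(9)^5 = 2/19683.
The series is valid for |w/d| < 1, i.e. |z − z₀| < |d|.
Radius of convergence: R = |5 − z₀| = |9| = 9 (distance from z₀ to the singularity z = 5).

c_0 = 1/729, c_1 = 1/2187, c_2 = 2/19683; R = 9.


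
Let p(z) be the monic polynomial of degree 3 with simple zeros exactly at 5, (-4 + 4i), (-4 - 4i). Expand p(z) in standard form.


The polynomial is p(z) = ∏_{α ∈ S} (z − α), where S = {5, (-4 + 4i), (-4 - 4i)}.
Expanding the product yields: p(z) = z^3 + 3·z^2 -8·z -160.
Note conjugate pairs combine to real quadratics: (z − (-4+4i))(z − (-4−4i)) = z² + 8z + 32.
The resulting polynomial has degree 3 and real coefficients as required.

p(z) = z^3 + 3·z^2 -8·z -160.


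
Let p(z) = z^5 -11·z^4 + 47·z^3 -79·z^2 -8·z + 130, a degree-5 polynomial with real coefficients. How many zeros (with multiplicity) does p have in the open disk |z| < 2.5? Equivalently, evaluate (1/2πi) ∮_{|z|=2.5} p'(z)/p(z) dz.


The zeros of p are: -1, (3 + 1i), (3 - 1i), (3 + 2i), (3 - 2i).
Their magnitudes are: 1, 3.162, 3.162, 3.606, 3.606.
Zeros with |z| < R = 2.5: -1.
Count = 1.
By the argument principle, (1/2πi) ∮_{|z|=R} p'(z)/p(z) dz equals exactly this count.

Number of zeros inside |z| < 2.5: 1.


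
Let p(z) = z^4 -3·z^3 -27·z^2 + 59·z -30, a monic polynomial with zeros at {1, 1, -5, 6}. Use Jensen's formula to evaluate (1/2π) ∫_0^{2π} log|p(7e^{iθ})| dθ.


Zeros: -5, 1, 1, 6; r = 7.
Inside |z| < r: -5, 1, 1, 6. Outside (|z| ≥ r): ∅.
p(0) = -30, so log|p(0)| = log(30) = 3.4012.
Apply Jensen: I(r) = log|p(0)| + Σ_k log(r/|z_k|), summed over zeros inside |z| < r.
  log(r/|z_k|) for z_k = 1: log(7/1) = 1.9459
  log(r/|z_k|) for z_k = 1: log(7/1) = 1.9459
  log(r/|z_k|) for z_k = -5: log(7/5) = 0.3365
  log(r/|z_k|) for z_k = 6: log(7/6) = 0.1542
Sum over inside zeros: 4.3824.
I(r) = log|p(0)| + (inside sum) = 3.4012 + 4.3824 = 7.7836.
Closed form (all zeros inside, monic): I(r) = n·log(r) = 4·log(7) = 7.7836. ✓

I(r) ≈ 7.7836.


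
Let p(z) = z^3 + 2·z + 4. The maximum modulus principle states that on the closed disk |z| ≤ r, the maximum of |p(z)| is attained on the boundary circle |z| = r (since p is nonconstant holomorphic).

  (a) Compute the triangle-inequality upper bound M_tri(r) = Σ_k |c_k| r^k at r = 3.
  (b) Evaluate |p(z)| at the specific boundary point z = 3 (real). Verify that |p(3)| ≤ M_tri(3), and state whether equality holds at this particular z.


Coefficients: c_0 = 4, c_1 = 2, c_2 = 0, c_3 = 1. Radius r = 3.
Part (a). Triangle bound: M_tri(r) = Σ_k |c_k| r^k
  = |4|·3^0 + |2|·3^1 + |0|·3^2 + |1|·3^3
  = 4 + 6 + 0 + 27 = 37.
This bounds M(r) := max_{|z|=r} |p(z)| from above; equality holds iff all terms c_k z^k can be made to align in phase at a single z on |z|=r.
Part (b). At z = 3 (real, on the circle |z| = r):
  p(3) = (4)·3^0 + (2)·3^1 + (0)·3^2 + (1)·3^3 = 37.
  |p(3)| = 37.
Since all nonzero coefficients share the same sign, |p(3)| = 37 = M_tri(3); the triangle bound is attained at z = 3, so in fact M(r) = 37.

M_tri(3) = 37; |p(3)| = 37; equality at z=3: yes.


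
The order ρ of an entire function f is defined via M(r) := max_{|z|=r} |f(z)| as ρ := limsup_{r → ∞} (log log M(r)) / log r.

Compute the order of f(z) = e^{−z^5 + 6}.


|e^{−z^5 + 6}| = e^{Re(-1·z^5) + 6} ≤ e^{1|z|^5 + 6} = e^{1r^5 + 6} on |z| = r, so ρ ≤ 5. Choosing z on |z|=r so that -1·z^5 is real positive (always possible by picking arg z appropriately) gives |f(z)| = e^{1r^5 + 6}, matching the bound. The additive constant 6 does not affect log log M(r) ~ 5·log r. Hence ρ = 5.
Therefore ρ = 5.

Order ρ = 5.


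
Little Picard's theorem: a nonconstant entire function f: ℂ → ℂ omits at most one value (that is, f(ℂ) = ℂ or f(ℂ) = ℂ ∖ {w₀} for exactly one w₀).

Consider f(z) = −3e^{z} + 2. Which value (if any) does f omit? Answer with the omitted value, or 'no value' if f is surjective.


Little Picard bounds the complement of f(ℂ) to at most one point.
e^{z} is never zero on ℂ, so -3·e^{z} takes every value in ℂ ∖ {0}. Adding 2 shifts the range to ℂ ∖ {2}. Thus f omits exactly the value 2.

Omitted value: 2.


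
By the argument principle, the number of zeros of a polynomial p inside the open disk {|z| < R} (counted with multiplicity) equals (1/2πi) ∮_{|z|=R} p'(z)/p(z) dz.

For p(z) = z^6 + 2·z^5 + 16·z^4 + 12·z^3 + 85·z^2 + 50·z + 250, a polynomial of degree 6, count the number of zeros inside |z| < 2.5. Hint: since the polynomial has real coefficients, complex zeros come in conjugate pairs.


The zeros of p are: (-1 + 2i), (-1 - 2i), (1 + 2i), (1 - 2i), (-1 + 3i), (-1 - 3i).
Their magnitudes are: 2.236, 2.236, 2.236, 2.236, 3.162, 3.162.
Zeros with |z| < R = 2.5: (-1 + 2i), (-1 - 2i), (1 + 2i), (1 - 2i).
Count = 4.
By the argument principle, (1/2πi) ∮_{|z|=R} p'(z)/p(z) dz equals exactly this count.

Number of zeros inside |z| < 2.5: 4.


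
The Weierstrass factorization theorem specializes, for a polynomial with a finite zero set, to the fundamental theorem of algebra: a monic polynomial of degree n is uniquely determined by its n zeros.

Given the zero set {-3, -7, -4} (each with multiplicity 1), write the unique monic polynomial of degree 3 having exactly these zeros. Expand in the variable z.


The polynomial is p(z) = ∏_{α ∈ S} (z − α), where S = {-3, -7, -4}.
Expanding the product yields: p(z) = z^3 + 14·z^2 + 61·z + 84.
The resulting polynomial has degree 3 and real coefficients as required.

p(z) = z^3 + 14·z^2 + 61·z + 84.


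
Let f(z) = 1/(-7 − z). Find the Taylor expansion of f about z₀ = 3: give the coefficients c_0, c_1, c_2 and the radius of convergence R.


Let w = z − z₀, so z = z₀ + w.
Then -7 − z = -7 − (z₀ + w) = (-7 − z₀) − w = -10 − w.
f(z) = 1/(-10 − w) = (1/(-10)) · 1/(1 − w/(-10)) = Σ_{n≥0} w^n / (-10)^(n+1).
So c_n = 1/(-10)^(n+1):
  c_0 = 1/(-10)^1 = -1/10.
  c_1 = 1/(-10)^2 = 1/100.
  c_2 = 1/(-10)^3 = -1/1000.
The series is valid for |w/d| < 1, i.e. |z − z₀| < |d|.
Radius of convergence: R = |-7 − z₀| = |-10| = 10 (distance from z₀ to the singularity z = -7).

c_0 = -1/10, c_1 = 1/100, c_2 = -1/1000; R = 10.


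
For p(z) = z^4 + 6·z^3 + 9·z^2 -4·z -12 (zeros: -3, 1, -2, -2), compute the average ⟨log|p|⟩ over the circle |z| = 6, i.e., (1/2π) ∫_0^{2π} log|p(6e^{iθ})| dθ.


Zeros: -3, -2, -2, 1; r = 6.
Inside |z| < r: -3, -2, -2, 1. Outside (|z| ≥ r): ∅.
p(0) = -12, so log|p(0)| = log(12) = 2.4849.
Apply Jensen: I(r) = log|p(0)| + Σ_k log(r/|z_k|), summed over zeros inside |z| < r.
  log(r/|z_k|) for z_k = -3: log(6/3) = 0.6931
  log(r/|z_k|) for z_k = 1: log(6/1) = 1.7918
  log(r/|z_k|) for z_k = -2: log(6/2) = 1.0986
  log(r/|z_k|) for z_k = -2: log(6/2) = 1.0986
Sum over inside zeros: 4.6821.
I(r) = log|p(0)| + (inside sum) = 2.4849 + 4.6821 = 7.1670.
Closed form (all zeros inside, monic): I(r) = n·log(r) = 4·log(6) = 7.1670. ✓

I(r) ≈ 7.1670.
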